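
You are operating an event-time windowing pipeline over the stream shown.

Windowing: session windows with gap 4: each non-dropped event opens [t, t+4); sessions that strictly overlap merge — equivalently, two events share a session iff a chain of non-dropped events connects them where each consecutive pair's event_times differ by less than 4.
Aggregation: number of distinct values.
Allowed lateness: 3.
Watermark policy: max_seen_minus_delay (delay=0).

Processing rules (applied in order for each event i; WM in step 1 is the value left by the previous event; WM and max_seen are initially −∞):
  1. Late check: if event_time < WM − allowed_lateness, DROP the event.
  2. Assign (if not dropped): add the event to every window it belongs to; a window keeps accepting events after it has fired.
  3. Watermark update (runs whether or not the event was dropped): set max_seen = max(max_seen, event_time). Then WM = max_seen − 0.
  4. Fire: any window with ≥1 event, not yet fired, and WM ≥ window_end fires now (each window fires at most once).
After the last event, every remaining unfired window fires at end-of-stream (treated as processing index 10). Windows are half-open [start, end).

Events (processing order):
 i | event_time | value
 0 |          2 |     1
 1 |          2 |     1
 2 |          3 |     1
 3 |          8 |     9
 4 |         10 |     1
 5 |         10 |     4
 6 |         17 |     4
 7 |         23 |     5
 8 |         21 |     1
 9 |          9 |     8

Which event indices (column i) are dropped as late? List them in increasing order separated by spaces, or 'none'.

9

i=0 t=2 v=1: → [2,6); WM=2
i=1 t=2 v=1: → [2,6); WM=2
i=2 t=3 v=1: → [2,7); WM=3
i=3 t=8 v=9: → [8,12); WM=8
i=4 t=10 v=1: → [8,14); WM=10
i=5 t=10 v=4: → [8,14); WM=10
i=6 t=17 v=4: → [17,21); WM=17
i=7 t=23 v=5: → [23,27); WM=23
i=8 t=21 v=1: → [21,27); WM=23
i=9 t=9 v=8: DROP (t<23-3); WM=23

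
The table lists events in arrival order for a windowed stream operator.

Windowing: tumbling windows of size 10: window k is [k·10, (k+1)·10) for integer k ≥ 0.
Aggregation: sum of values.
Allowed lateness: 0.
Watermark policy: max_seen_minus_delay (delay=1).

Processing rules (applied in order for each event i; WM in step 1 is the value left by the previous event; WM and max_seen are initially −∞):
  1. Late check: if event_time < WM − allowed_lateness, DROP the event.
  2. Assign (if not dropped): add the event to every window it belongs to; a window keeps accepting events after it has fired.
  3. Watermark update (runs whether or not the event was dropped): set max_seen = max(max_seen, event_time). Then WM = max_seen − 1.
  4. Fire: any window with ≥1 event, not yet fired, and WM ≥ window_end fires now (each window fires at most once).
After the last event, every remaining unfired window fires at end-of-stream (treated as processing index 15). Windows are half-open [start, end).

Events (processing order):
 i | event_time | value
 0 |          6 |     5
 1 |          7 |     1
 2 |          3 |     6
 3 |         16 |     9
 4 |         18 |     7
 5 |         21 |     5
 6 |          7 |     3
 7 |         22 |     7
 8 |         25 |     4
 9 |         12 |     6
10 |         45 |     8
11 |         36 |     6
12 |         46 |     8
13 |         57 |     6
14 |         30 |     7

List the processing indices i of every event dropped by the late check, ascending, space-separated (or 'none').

i=0 t=6 v=5: → [0,10); WM=5
i=1 t=7 v=1: → [0,10); WM=6
i=2 t=3 v=6: DROP (t<6-0); WM=6
i=3 t=16 v=9: → [10,20); WM=15; [0,10) fires=6
i=4 t=18 v=7: → [10,20); WM=17
i=5 t=21 v=5: → [20,30); WM=20; [10,20) fires=16
i=6 t=7 v=3: DROP (t<20-0); WM=20
i=7 t=22 v=7: → [20,30); WM=21
i=8 t=25 v=4: → [20,30); WM=24
i=9 t=12 v=6: DROP (t<24-0); WM=24
i=10 t=45 v=8: → [40,50); WM=44; [20,30) fires=16
i=11 t=36 v=6: DROP (t<44-0); WM=44
i=12 t=46 v=8: → [40,50); WM=45
i=13 t=57 v=6: → [50,60); WM=56; [40,50) fires=16
i=14 t=30 v=7: DROP (t<56-0); WM=56

2 6 9 11 14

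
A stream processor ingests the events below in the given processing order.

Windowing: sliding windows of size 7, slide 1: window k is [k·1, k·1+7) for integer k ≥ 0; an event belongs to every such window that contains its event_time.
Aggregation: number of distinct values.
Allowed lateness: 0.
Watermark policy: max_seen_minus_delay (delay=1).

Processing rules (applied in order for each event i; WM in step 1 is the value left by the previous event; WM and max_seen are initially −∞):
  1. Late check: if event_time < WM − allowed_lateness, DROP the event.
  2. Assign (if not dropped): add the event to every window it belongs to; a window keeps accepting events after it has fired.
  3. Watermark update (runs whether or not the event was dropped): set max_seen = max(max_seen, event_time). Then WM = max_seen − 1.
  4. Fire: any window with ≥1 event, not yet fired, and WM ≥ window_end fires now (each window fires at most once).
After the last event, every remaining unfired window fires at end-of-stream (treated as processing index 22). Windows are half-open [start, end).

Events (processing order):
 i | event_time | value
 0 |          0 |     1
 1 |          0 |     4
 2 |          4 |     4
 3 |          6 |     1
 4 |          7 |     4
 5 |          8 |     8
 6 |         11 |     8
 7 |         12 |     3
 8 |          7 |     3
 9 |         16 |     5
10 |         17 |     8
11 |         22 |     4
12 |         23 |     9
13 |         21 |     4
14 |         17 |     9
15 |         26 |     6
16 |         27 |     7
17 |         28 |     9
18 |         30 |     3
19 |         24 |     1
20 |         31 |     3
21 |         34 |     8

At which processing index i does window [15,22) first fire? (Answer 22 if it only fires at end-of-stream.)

i=0 t=0 v=1: → [0,7); WM=-1
i=1 t=0 v=4: → [0,7); WM=-1
i=2 t=4 v=4: → [4,11),[3,10),[2,9),[1,8),[0,7); WM=3
i=3 t=6 v=1: → [6,13),[5,12),[4,11),[3,10),[2,9),[1,8),[0,7); WM=5
i=4 t=7 v=4: → [7,14),[6,13),[5,12),[4,11),[3,10),[2,9),[1,8); WM=6
i=5 t=8 v=8: → [8,15),[7,14),[6,13),[5,12),[4,11),[3,10),[2,9); WM=7; [0,7) fires=2
i=6 t=11 v=8: → [11,18),[10,17),[9,16),[8,15),[7,14),[6,13),[5,12); WM=10; [1,8) fires=2 [2,9) fires=3 [3,10) fires=3
i=7 t=12 v=3: → [12,19),[11,18),[10,17),[9,16),[8,15),[7,14),[6,13); WM=11; [4,11) fires=3
i=8 t=7 v=3: DROP (t<11-0); WM=11
i=9 t=16 v=5: → [16,23),[15,22),[14,21),[13,20),[12,19),[11,18),[10,17); WM=15; [5,12) fires=3 [6,13) fires=4 [7,14) fires=3 [8,15) fires=2
i=10 t=17 v=8: → [17,24),[16,23),[15,22),[14,21),[13,20),[12,19),[11,18); WM=16; [9,16) fires=2
i=11 t=22 v=4: → [22,29),[21,28),[20,27),[19,26),[18,25),[17,24),[16,23); WM=21; [10,17) fires=3 [11,18) fires=3 [12,19) fires=3 [13,20) fires=2 [14,21) fires=2
i=12 t=23 v=9: → [23,30),[22,29),[21,28),[20,27),[19,26),[18,25),[17,24); WM=22; [15,22) fires=2
i=13 t=21 v=4: DROP (t<22-0); WM=22
i=14 t=17 v=9: DROP (t<22-0); WM=22
i=15 t=26 v=6: → [26,33),[25,32),[24,31),[23,30),[22,29),[21,28),[20,27); WM=25; [16,23) fires=3 [17,24) fires=3 [18,25) fires=2
i=16 t=27 v=7: → [27,34),[26,33),[25,32),[24,31),[23,30),[22,29),[21,28); WM=26; [19,26) fires=2
i=17 t=28 v=9: → [28,35),[27,34),[26,33),[25,32),[24,31),[23,30),[22,29); WM=27; [20,27) fires=3
i=18 t=30 v=3: → [30,37),[29,36),[28,35),[27,34),[26,33),[25,32),[24,31); WM=29; [21,28) fires=4 [22,29) fires=4
i=19 t=24 v=1: DROP (t<29-0); WM=29
i=20 t=31 v=3: → [31,38),[30,37),[29,36),[28,35),[27,34),[26,33),[25,32); WM=30; [23,30) fires=3
i=21 t=34 v=8: → [34,41),[33,40),[32,39),[31,38),[30,37),[29,36),[28,35); WM=33; [24,31) fires=4 [25,32) fires=4 [26,33) fires=4

12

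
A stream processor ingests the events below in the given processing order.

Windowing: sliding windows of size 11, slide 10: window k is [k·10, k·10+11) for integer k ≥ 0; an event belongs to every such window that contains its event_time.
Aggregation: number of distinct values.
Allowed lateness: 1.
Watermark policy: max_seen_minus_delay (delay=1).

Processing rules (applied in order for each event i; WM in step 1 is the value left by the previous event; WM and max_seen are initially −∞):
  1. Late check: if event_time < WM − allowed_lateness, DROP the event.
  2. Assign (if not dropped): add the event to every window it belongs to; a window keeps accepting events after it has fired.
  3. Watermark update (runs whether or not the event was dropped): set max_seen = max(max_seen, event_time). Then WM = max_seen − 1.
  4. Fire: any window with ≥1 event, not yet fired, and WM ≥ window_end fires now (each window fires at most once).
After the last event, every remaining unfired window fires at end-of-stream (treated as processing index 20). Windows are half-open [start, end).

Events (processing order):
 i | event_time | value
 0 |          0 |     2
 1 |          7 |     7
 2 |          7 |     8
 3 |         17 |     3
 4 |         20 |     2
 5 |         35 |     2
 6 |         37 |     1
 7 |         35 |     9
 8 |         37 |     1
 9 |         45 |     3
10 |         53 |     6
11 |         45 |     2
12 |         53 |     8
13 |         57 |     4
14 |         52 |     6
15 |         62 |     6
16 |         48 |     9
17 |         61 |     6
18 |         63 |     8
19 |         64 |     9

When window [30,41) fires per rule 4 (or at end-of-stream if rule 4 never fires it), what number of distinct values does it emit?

3

i=0 t=0 v=2: → [0,11); WM=-1
i=1 t=7 v=7: → [0,11); WM=6
i=2 t=7 v=8: → [0,11); WM=6
i=3 t=17 v=3: → [10,21); WM=16; [0,11) fires=3
i=4 t=20 v=2: → [20,31),[10,21); WM=19
i=5 t=35 v=2: → [30,41); WM=34; [10,21) fires=2 [20,31) fires=1
i=6 t=37 v=1: → [30,41); WM=36
i=7 t=35 v=9: → [30,41); WM=36
i=8 t=37 v=1: → [30,41); WM=36
i=9 t=45 v=3: → [40,51); WM=44; [30,41) fires=3
i=10 t=53 v=6: → [50,61); WM=52; [40,51) fires=1
i=11 t=45 v=2: DROP (t<52-1); WM=52
i=12 t=53 v=8: → [50,61); WM=52
i=13 t=57 v=4: → [50,61); WM=56
i=14 t=52 v=6: DROP (t<56-1); WM=56
i=15 t=62 v=6: → [60,71); WM=61; [50,61) fires=3
i=16 t=48 v=9: DROP (t<61-1); WM=61
i=17 t=61 v=6: → [60,71); WM=61
i=18 t=63 v=8: → [60,71); WM=62
i=19 t=64 v=9: → [60,71); WM=63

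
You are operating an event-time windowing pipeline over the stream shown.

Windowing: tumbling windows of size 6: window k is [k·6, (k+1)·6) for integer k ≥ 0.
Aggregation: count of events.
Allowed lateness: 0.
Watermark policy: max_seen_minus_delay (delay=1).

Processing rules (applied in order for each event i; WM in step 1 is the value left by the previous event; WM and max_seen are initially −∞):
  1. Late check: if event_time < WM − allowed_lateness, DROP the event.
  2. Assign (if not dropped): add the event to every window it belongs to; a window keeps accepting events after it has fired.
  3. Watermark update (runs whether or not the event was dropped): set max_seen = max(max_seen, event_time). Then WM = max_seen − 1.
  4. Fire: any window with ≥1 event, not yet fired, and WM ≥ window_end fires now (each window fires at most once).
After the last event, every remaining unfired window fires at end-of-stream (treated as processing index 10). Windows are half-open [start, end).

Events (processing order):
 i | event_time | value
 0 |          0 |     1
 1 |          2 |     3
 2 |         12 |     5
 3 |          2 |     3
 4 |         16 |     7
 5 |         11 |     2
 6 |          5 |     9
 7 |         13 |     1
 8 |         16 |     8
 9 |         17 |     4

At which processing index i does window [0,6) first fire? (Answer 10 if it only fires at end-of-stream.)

i=0 t=0 v=1: → [0,6); WM=-1
i=1 t=2 v=3: → [0,6); WM=1
i=2 t=12 v=5: → [12,18); WM=11; [0,6) fires=2
i=3 t=2 v=3: DROP (t<11-0); WM=11
i=4 t=16 v=7: → [12,18); WM=15
i=5 t=11 v=2: DROP (t<15-0); WM=15
i=6 t=5 v=9: DROP (t<15-0); WM=15
i=7 t=13 v=1: DROP (t<15-0); WM=15
i=8 t=16 v=8: → [12,18); WM=15
i=9 t=17 v=4: → [12,18); WM=16

2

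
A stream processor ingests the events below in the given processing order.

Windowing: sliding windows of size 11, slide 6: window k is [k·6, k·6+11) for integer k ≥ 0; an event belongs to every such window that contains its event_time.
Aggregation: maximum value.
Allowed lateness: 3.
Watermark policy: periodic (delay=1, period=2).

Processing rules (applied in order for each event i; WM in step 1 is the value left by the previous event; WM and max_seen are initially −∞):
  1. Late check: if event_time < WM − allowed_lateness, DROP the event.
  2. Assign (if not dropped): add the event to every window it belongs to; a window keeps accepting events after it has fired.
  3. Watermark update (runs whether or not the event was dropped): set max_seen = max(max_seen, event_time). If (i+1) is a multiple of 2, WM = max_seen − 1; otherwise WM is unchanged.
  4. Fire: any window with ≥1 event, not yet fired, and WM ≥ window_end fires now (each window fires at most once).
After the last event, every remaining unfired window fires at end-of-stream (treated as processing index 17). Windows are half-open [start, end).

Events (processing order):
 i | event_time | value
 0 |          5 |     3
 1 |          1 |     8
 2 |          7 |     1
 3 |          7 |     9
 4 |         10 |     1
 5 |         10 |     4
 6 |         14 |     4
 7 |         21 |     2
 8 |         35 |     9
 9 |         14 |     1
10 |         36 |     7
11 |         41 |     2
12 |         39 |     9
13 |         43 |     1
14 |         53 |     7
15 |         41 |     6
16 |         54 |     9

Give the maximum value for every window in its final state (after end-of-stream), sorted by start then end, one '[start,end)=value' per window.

[0,11)=9 [6,17)=9 [12,23)=4 [18,29)=2 [30,41)=9 [36,47)=9 [42,53)=1 [48,59)=9 [54,65)=9

i=0 t=5 v=3: → [0,11); WM=−∞
i=1 t=1 v=8: → [0,11); WM=4
i=2 t=7 v=1: → [6,17),[0,11); WM=4
i=3 t=7 v=9: → [6,17),[0,11); WM=6
i=4 t=10 v=1: → [6,17),[0,11); WM=6
i=5 t=10 v=4: → [6,17),[0,11); WM=9
i=6 t=14 v=4: → [12,23),[6,17); WM=9
i=7 t=21 v=2: → [18,29),[12,23); WM=20; [0,11) fires=9 [6,17) fires=9
i=8 t=35 v=9: → [30,41); WM=20
i=9 t=14 v=1: DROP (t<20-3); WM=34; [12,23) fires=4 [18,29) fires=2
i=10 t=36 v=7: → [36,47),[30,41); WM=34
i=11 t=41 v=2: → [36,47); WM=40
i=12 t=39 v=9: → [36,47),[30,41); WM=40
i=13 t=43 v=1: → [42,53),[36,47); WM=42; [30,41) fires=9
i=14 t=53 v=7: → [48,59); WM=42
i=15 t=41 v=6: → [36,47); WM=52; [36,47) fires=9
i=16 t=54 v=9: → [54,65),[48,59); WM=52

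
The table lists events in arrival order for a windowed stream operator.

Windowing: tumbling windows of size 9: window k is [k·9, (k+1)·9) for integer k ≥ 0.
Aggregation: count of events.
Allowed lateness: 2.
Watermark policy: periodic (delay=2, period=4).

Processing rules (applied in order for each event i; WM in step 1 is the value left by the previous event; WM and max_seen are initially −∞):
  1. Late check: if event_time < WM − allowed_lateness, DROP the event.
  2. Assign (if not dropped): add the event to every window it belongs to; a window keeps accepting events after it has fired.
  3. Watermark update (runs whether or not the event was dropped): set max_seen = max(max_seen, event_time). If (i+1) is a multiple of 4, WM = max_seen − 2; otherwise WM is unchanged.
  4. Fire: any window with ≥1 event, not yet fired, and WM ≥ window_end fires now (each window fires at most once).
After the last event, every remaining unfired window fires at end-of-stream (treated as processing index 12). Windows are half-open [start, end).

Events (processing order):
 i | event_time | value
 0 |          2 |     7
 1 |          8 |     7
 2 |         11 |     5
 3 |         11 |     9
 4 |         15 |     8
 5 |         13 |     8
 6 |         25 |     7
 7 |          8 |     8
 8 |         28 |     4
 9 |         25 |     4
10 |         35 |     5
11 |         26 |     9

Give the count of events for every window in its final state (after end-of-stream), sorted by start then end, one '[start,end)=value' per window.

[0,9)=3 [9,18)=4 [18,27)=3 [27,36)=2

i=0 t=2 v=7: → [0,9); WM=−∞
i=1 t=8 v=7: → [0,9); WM=−∞
i=2 t=11 v=5: → [9,18); WM=−∞
i=3 t=11 v=9: → [9,18); WM=9; [0,9) fires=2
i=4 t=15 v=8: → [9,18); WM=9
i=5 t=13 v=8: → [9,18); WM=9
i=6 t=25 v=7: → [18,27); WM=9
i=7 t=8 v=8: → [0,9); WM=23; [9,18) fires=4
i=8 t=28 v=4: → [27,36); WM=23
i=9 t=25 v=4: → [18,27); WM=23
i=10 t=35 v=5: → [27,36); WM=23
i=11 t=26 v=9: → [18,27); WM=33; [18,27) fires=3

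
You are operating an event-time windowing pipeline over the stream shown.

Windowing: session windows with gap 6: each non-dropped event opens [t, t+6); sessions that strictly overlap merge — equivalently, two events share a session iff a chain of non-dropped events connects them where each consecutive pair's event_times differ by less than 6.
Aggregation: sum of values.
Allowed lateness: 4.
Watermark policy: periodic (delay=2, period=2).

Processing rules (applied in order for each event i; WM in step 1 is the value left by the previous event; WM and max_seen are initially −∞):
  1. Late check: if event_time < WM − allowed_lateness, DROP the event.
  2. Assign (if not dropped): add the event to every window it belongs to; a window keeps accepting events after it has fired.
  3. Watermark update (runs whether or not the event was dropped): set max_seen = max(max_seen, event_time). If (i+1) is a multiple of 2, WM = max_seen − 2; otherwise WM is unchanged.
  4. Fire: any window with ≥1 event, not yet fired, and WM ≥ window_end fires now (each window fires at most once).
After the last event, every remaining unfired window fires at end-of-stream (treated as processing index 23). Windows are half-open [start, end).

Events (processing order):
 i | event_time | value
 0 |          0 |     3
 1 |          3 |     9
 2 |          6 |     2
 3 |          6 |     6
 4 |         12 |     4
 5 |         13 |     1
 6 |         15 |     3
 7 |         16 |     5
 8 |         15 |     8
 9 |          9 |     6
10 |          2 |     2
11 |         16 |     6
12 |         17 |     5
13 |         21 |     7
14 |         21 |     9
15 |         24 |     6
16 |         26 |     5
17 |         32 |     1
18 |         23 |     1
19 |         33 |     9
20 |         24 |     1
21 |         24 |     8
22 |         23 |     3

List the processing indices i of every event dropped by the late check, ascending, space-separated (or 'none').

i=0 t=0 v=3: → [0,6); WM=−∞
i=1 t=3 v=9: → [0,9); WM=1
i=2 t=6 v=2: → [0,12); WM=1
i=3 t=6 v=6: → [0,12); WM=4
i=4 t=12 v=4: → [12,18); WM=4
i=5 t=13 v=1: → [12,19); WM=11
i=6 t=15 v=3: → [12,21); WM=11
i=7 t=16 v=5: → [12,22); WM=14
i=8 t=15 v=8: → [12,22); WM=14
i=9 t=9 v=6: DROP (t<14-4); WM=14
i=10 t=2 v=2: DROP (t<14-4); WM=14
i=11 t=16 v=6: → [12,22); WM=14
i=12 t=17 v=5: → [12,23); WM=14
i=13 t=21 v=7: → [12,27); WM=19
i=14 t=21 v=9: → [12,27); WM=19
i=15 t=24 v=6: → [12,30); WM=22
i=16 t=26 v=5: → [12,32); WM=22
i=17 t=32 v=1: → [32,38); WM=30
i=18 t=23 v=1: DROP (t<30-4); WM=30
i=19 t=33 v=9: → [32,39); WM=31
i=20 t=24 v=1: DROP (t<31-4); WM=31
i=21 t=24 v=8: DROP (t<31-4); WM=31
i=22 t=23 v=3: DROP (t<31-4); WM=31

9 10 18 20 21 22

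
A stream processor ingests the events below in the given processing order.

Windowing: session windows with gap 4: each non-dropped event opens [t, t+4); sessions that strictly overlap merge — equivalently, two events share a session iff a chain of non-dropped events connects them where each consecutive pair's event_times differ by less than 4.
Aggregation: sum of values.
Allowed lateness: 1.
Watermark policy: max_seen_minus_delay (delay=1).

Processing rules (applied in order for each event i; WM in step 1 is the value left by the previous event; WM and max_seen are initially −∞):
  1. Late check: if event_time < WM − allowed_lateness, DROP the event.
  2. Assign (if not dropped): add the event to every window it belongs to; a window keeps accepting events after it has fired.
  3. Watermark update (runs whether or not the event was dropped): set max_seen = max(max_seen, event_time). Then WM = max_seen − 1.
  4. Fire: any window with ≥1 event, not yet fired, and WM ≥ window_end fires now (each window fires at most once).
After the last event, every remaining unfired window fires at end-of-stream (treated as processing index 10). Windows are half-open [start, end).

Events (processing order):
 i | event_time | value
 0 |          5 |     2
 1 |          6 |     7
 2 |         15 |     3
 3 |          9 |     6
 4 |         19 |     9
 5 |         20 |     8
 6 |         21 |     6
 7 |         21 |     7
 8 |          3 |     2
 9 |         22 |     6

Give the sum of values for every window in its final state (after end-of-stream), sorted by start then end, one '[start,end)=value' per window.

[5,10)=9 [15,19)=3 [19,26)=36

i=0 t=5 v=2: → [5,9); WM=4
i=1 t=6 v=7: → [5,10); WM=5
i=2 t=15 v=3: → [15,19); WM=14
i=3 t=9 v=6: DROP (t<14-1); WM=14
i=4 t=19 v=9: → [19,23); WM=18
i=5 t=20 v=8: → [19,24); WM=19
i=6 t=21 v=6: → [19,25); WM=20
i=7 t=21 v=7: → [19,25); WM=20
i=8 t=3 v=2: DROP (t<20-1); WM=20
i=9 t=22 v=6: → [19,26); WM=21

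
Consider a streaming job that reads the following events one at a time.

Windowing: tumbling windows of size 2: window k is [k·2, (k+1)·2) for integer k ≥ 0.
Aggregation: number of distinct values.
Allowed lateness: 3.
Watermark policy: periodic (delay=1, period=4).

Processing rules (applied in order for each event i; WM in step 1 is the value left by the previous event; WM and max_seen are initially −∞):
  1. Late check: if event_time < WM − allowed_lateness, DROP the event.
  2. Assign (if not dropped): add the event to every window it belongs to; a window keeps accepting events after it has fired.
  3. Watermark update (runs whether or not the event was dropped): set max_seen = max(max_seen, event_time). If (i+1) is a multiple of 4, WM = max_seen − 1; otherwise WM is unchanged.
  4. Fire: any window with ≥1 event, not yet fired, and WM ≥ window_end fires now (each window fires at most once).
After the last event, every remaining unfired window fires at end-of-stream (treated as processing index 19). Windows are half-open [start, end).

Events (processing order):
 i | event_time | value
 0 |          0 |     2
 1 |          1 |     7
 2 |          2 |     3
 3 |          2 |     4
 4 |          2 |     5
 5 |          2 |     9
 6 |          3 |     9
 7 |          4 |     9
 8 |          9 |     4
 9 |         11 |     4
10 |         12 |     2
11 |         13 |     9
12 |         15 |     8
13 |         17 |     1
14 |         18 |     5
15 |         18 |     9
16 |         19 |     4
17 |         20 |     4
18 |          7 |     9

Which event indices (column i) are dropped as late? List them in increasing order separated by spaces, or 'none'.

18

i=0 t=0 v=2: → [0,2); WM=−∞
i=1 t=1 v=7: → [0,2); WM=−∞
i=2 t=2 v=3: → [2,4); WM=−∞
i=3 t=2 v=4: → [2,4); WM=1
i=4 t=2 v=5: → [2,4); WM=1
i=5 t=2 v=9: → [2,4); WM=1
i=6 t=3 v=9: → [2,4); WM=1
i=7 t=4 v=9: → [4,6); WM=3; [0,2) fires=2
i=8 t=9 v=4: → [8,10); WM=3
i=9 t=11 v=4: → [10,12); WM=3
i=10 t=12 v=2: → [12,14); WM=3
i=11 t=13 v=9: → [12,14); WM=12; [2,4) fires=4 [4,6) fires=1 [8,10) fires=1 [10,12) fires=1
i=12 t=15 v=8: → [14,16); WM=12
i=13 t=17 v=1: → [16,18); WM=12
i=14 t=18 v=5: → [18,20); WM=12
i=15 t=18 v=9: → [18,20); WM=17; [12,14) fires=2 [14,16) fires=1
i=16 t=19 v=4: → [18,20); WM=17
i=17 t=20 v=4: → [20,22); WM=17
i=18 t=7 v=9: DROP (t<17-3); WM=17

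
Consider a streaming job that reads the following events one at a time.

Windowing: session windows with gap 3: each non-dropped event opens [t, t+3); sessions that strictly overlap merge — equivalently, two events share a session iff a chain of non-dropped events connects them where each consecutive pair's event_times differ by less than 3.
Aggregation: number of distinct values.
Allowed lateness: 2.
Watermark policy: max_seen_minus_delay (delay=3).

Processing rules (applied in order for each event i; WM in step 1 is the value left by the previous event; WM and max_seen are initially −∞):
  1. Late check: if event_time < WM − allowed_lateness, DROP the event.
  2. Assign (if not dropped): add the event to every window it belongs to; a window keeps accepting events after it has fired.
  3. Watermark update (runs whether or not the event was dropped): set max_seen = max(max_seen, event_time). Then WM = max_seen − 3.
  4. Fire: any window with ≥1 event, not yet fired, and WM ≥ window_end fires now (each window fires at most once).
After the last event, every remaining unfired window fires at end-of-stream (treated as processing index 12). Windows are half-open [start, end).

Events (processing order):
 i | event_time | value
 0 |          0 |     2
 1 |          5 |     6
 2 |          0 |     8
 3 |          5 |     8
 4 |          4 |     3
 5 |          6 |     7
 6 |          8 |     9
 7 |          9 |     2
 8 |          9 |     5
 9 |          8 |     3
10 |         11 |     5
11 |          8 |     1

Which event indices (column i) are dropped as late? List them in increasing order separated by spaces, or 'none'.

none

i=0 t=0 v=2: → [0,3); WM=-3
i=1 t=5 v=6: → [5,8); WM=2
i=2 t=0 v=8: → [0,3); WM=2
i=3 t=5 v=8: → [5,8); WM=2
i=4 t=4 v=3: → [4,8); WM=2
i=5 t=6 v=7: → [4,9); WM=3
i=6 t=8 v=9: → [4,11); WM=5
i=7 t=9 v=2: → [4,12); WM=6
i=8 t=9 v=5: → [4,12); WM=6
i=9 t=8 v=3: → [4,12); WM=6
i=10 t=11 v=5: → [4,14); WM=8
i=11 t=8 v=1: → [4,14); WM=8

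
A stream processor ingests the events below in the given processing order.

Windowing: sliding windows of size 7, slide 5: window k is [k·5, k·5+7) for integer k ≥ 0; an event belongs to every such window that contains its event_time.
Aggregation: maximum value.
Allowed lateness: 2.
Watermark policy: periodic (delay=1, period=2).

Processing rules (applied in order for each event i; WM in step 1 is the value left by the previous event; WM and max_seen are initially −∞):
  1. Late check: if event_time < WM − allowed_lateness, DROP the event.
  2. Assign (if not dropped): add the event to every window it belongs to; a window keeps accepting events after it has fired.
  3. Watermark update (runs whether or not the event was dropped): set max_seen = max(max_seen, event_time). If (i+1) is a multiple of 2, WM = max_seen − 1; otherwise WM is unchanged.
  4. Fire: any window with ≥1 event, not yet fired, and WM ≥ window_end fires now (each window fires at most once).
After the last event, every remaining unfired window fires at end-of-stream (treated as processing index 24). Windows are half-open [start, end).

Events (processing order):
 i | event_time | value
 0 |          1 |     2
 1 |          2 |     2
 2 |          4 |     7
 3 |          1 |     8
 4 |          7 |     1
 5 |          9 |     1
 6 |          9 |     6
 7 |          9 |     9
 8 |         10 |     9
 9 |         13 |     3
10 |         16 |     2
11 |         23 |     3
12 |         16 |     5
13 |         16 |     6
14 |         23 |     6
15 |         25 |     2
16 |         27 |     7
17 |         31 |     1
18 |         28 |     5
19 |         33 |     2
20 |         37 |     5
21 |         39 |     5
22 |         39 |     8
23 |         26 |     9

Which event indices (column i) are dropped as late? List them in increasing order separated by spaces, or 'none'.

i=0 t=1 v=2: → [0,7); WM=−∞
i=1 t=2 v=2: → [0,7); WM=1
i=2 t=4 v=7: → [0,7); WM=1
i=3 t=1 v=8: → [0,7); WM=3
i=4 t=7 v=1: → [5,12); WM=3
i=5 t=9 v=1: → [5,12); WM=8; [0,7) fires=8
i=6 t=9 v=6: → [5,12); WM=8
i=7 t=9 v=9: → [5,12); WM=8
i=8 t=10 v=9: → [10,17),[5,12); WM=8
i=9 t=13 v=3: → [10,17); WM=12; [5,12) fires=9
i=10 t=16 v=2: → [15,22),[10,17); WM=12
i=11 t=23 v=3: → [20,27); WM=22; [10,17) fires=9 [15,22) fires=2
i=12 t=16 v=5: DROP (t<22-2); WM=22
i=13 t=16 v=6: DROP (t<22-2); WM=22
i=14 t=23 v=6: → [20,27); WM=22
i=15 t=25 v=2: → [25,32),[20,27); WM=24
i=16 t=27 v=7: → [25,32); WM=24
i=17 t=31 v=1: → [30,37),[25,32); WM=30; [20,27) fires=6
i=18 t=28 v=5: → [25,32); WM=30
i=19 t=33 v=2: → [30,37); WM=32; [25,32) fires=7
i=20 t=37 v=5: → [35,42); WM=32
i=21 t=39 v=5: → [35,42); WM=38; [30,37) fires=2
i=22 t=39 v=8: → [35,42); WM=38
i=23 t=26 v=9: DROP (t<38-2); WM=38

12 13 23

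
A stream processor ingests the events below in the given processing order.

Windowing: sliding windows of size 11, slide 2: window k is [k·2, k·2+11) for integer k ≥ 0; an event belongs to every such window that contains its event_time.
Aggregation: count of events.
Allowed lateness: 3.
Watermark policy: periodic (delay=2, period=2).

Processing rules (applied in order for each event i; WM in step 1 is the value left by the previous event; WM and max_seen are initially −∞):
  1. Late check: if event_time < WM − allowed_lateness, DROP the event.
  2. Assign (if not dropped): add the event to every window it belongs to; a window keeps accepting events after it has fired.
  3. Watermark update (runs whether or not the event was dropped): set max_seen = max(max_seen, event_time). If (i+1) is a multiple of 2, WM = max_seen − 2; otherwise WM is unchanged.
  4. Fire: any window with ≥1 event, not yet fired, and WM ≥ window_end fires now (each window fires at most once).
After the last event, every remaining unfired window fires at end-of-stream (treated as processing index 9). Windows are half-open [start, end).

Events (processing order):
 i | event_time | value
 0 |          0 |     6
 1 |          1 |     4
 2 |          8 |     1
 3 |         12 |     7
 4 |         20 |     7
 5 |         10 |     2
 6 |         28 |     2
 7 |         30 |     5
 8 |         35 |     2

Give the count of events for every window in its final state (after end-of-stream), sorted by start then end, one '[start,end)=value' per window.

[0,11)=4 [2,13)=3 [4,15)=3 [6,17)=3 [8,19)=3 [10,21)=3 [12,23)=2 [14,25)=1 [16,27)=1 [18,29)=2 [20,31)=3 [22,33)=2 [24,35)=2 [26,37)=3 [28,39)=3 [30,41)=2 [32,43)=1 [34,45)=1

i=0 t=0 v=6: → [0,11); WM=−∞
i=1 t=1 v=4: → [0,11); WM=-1
i=2 t=8 v=1: → [8,19),[6,17),[4,15),[2,13),[0,11); WM=-1
i=3 t=12 v=7: → [12,23),[10,21),[8,19),[6,17),[4,15),[2,13); WM=10
i=4 t=20 v=7: → [20,31),[18,29),[16,27),[14,25),[12,23),[10,21); WM=10
i=5 t=10 v=2: → [10,21),[8,19),[6,17),[4,15),[2,13),[0,11); WM=18; [0,11) fires=4 [2,13) fires=3 [4,15) fires=3 [6,17) fires=3
i=6 t=28 v=2: → [28,39),[26,37),[24,35),[22,33),[20,31),[18,29); WM=18
i=7 t=30 v=5: → [30,41),[28,39),[26,37),[24,35),[22,33),[20,31); WM=28; [8,19) fires=3 [10,21) fires=3 [12,23) fires=2 [14,25) fires=1 [16,27) fires=1
i=8 t=35 v=2: → [34,45),[32,43),[30,41),[28,39),[26,37); WM=28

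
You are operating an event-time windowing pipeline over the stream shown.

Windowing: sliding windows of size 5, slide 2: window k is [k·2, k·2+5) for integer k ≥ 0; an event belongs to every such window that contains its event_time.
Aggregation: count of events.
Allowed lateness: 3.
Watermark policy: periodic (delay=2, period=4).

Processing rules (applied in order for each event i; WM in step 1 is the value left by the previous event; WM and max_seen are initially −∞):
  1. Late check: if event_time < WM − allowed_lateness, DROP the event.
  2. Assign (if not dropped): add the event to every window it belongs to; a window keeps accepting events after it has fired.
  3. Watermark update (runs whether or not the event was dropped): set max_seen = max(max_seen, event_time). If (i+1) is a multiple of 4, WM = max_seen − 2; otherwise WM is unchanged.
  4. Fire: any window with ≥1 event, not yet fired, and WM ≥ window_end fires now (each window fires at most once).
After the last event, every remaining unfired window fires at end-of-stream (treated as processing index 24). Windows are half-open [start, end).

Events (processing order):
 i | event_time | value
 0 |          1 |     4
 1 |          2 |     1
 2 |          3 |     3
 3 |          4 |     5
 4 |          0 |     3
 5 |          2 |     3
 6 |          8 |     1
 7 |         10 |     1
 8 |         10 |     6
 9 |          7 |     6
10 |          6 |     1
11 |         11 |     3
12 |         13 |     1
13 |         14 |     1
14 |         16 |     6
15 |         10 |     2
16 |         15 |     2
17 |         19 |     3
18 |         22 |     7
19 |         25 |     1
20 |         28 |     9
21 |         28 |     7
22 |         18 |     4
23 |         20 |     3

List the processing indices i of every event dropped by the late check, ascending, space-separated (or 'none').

22

i=0 t=1 v=4: → [0,5); WM=−∞
i=1 t=2 v=1: → [2,7),[0,5); WM=−∞
i=2 t=3 v=3: → [2,7),[0,5); WM=−∞
i=3 t=4 v=5: → [4,9),[2,7),[0,5); WM=2
i=4 t=0 v=3: → [0,5); WM=2
i=5 t=2 v=3: → [2,7),[0,5); WM=2
i=6 t=8 v=1: → [8,13),[6,11),[4,9); WM=2
i=7 t=10 v=1: → [10,15),[8,13),[6,11); WM=8; [0,5) fires=6 [2,7) fires=4
i=8 t=10 v=6: → [10,15),[8,13),[6,11); WM=8
i=9 t=7 v=6: → [6,11),[4,9); WM=8
i=10 t=6 v=1: → [6,11),[4,9),[2,7); WM=8
i=11 t=11 v=3: → [10,15),[8,13); WM=9; [4,9) fires=4
i=12 t=13 v=1: → [12,17),[10,15); WM=9
i=13 t=14 v=1: → [14,19),[12,17),[10,15); WM=9
i=14 t=16 v=6: → [16,21),[14,19),[12,17); WM=9
i=15 t=10 v=2: → [10,15),[8,13),[6,11); WM=14; [6,11) fires=6 [8,13) fires=5
i=16 t=15 v=2: → [14,19),[12,17); WM=14
i=17 t=19 v=3: → [18,23),[16,21); WM=14
i=18 t=22 v=7: → [22,27),[20,25),[18,23); WM=14
i=19 t=25 v=1: → [24,29),[22,27); WM=23; [10,15) fires=6 [12,17) fires=4 [14,19) fires=3 [16,21) fires=2 [18,23) fires=2
i=20 t=28 v=9: → [28,33),[26,31),[24,29); WM=23
i=21 t=28 v=7: → [28,33),[26,31),[24,29); WM=23
i=22 t=18 v=4: DROP (t<23-3); WM=23
i=23 t=20 v=3: → [20,25),[18,23),[16,21); WM=26; [20,25) fires=2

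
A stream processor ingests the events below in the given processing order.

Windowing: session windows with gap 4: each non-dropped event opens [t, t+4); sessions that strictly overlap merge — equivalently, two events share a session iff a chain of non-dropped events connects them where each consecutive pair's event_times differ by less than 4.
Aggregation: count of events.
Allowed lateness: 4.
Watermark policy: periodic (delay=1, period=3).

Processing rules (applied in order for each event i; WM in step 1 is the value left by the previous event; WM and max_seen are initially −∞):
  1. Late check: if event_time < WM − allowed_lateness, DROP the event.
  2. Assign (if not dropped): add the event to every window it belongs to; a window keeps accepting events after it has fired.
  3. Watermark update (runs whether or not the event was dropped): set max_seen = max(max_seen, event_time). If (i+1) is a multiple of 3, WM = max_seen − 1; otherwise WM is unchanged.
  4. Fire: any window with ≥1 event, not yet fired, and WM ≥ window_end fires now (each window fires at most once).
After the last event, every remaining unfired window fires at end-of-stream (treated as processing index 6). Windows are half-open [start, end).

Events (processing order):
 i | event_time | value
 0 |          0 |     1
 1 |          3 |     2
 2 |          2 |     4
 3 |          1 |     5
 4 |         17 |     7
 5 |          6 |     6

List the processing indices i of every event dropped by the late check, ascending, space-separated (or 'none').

none

i=0 t=0 v=1: → [0,4); WM=−∞
i=1 t=3 v=2: → [0,7); WM=−∞
i=2 t=2 v=4: → [0,7); WM=2
i=3 t=1 v=5: → [0,7); WM=2
i=4 t=17 v=7: → [17,21); WM=2
i=5 t=6 v=6: → [0,10); WM=16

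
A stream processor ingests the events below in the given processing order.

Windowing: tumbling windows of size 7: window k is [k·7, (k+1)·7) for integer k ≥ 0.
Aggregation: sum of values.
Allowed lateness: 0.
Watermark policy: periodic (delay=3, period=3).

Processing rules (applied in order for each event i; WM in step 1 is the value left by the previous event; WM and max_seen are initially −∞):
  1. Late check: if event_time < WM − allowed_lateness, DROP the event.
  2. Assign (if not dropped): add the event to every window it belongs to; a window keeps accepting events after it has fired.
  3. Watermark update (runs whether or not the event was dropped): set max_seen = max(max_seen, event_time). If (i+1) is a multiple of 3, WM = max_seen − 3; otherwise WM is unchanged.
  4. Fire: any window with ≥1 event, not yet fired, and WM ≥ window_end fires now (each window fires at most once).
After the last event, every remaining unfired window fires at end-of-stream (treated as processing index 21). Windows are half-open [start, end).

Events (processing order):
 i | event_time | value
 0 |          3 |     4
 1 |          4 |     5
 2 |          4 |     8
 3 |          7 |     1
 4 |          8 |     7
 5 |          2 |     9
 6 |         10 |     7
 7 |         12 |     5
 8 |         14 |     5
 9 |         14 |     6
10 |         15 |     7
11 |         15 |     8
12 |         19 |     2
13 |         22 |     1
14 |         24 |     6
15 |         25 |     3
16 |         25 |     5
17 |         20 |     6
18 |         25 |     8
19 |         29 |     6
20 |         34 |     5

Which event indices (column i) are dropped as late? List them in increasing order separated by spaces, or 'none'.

17

i=0 t=3 v=4: → [0,7); WM=−∞
i=1 t=4 v=5: → [0,7); WM=−∞
i=2 t=4 v=8: → [0,7); WM=1
i=3 t=7 v=1: → [7,14); WM=1
i=4 t=8 v=7: → [7,14); WM=1
i=5 t=2 v=9: → [0,7); WM=5
i=6 t=10 v=7: → [7,14); WM=5
i=7 t=12 v=5: → [7,14); WM=5
i=8 t=14 v=5: → [14,21); WM=11; [0,7) fires=26
i=9 t=14 v=6: → [14,21); WM=11
i=10 t=15 v=7: → [14,21); WM=11
i=11 t=15 v=8: → [14,21); WM=12
i=12 t=19 v=2: → [14,21); WM=12
i=13 t=22 v=1: → [21,28); WM=12
i=14 t=24 v=6: → [21,28); WM=21; [7,14) fires=20 [14,21) fires=28
i=15 t=25 v=3: → [21,28); WM=21
i=16 t=25 v=5: → [21,28); WM=21
i=17 t=20 v=6: DROP (t<21-0); WM=22
i=18 t=25 v=8: → [21,28); WM=22
i=19 t=29 v=6: → [28,35); WM=22
i=20 t=34 v=5: → [28,35); WM=31; [21,28) fires=23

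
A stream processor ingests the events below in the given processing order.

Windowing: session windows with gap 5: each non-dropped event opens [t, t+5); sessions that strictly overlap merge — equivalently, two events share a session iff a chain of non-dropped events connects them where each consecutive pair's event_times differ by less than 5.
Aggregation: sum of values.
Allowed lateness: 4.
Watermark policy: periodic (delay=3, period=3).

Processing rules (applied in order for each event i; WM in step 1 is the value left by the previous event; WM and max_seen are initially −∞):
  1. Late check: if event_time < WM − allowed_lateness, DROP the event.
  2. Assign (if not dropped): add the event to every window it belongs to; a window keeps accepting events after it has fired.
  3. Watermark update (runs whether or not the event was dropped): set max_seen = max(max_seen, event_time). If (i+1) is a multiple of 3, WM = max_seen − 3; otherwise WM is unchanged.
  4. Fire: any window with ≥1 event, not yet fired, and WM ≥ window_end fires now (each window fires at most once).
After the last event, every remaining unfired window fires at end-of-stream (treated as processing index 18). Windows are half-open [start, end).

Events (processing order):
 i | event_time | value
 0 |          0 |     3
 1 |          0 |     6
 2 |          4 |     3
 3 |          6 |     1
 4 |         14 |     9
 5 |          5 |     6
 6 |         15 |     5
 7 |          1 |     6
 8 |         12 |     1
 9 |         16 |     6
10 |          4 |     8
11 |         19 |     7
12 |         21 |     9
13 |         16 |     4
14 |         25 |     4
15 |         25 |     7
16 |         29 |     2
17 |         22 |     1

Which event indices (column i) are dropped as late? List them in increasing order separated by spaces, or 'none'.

i=0 t=0 v=3: → [0,5); WM=−∞
i=1 t=0 v=6: → [0,5); WM=−∞
i=2 t=4 v=3: → [0,9); WM=1
i=3 t=6 v=1: → [0,11); WM=1
i=4 t=14 v=9: → [14,19); WM=1
i=5 t=5 v=6: → [0,11); WM=11
i=6 t=15 v=5: → [14,20); WM=11
i=7 t=1 v=6: DROP (t<11-4); WM=11
i=8 t=12 v=1: → [12,20); WM=12
i=9 t=16 v=6: → [12,21); WM=12
i=10 t=4 v=8: DROP (t<12-4); WM=12
i=11 t=19 v=7: → [12,24); WM=16
i=12 t=21 v=9: → [12,26); WM=16
i=13 t=16 v=4: → [12,26); WM=16
i=14 t=25 v=4: → [12,30); WM=22
i=15 t=25 v=7: → [12,30); WM=22
i=16 t=29 v=2: → [12,34); WM=22
i=17 t=22 v=1: → [12,34); WM=26

7 10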